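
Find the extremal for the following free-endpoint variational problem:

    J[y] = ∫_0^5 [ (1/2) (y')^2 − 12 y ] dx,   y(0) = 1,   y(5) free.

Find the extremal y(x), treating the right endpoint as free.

The Lagrangian L = (1/2) (y')^2 − 12 y gives
    ∂L/∂y = −12,   ∂L/∂y' = y'.
Euler-Lagrange: d/dx(y') − (−12) = 0, i.e. y'' + 12 = 0, so
    y(x) = −(12/2) x^2 + C1 x + C2.
Fixed left endpoint y(0) = 1 ⇒ C2 = 1.
The right endpoint x = 5 is free, so the natural (transversality) condition is ∂L/∂y' |_{x=5} = 0, i.e. y'(5) = 0.
Compute y'(x) = −12 x + C1, so y'(5) = −60 + C1 = 0 ⇒ C1 = 60.
Therefore the extremal is
    y(x) = −6 x^2 + 60 x + 1.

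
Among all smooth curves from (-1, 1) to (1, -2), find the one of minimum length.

Arc-length functional: J[y] = ∫ sqrt(1 + (y')^2) dx.
Lagrangian L = sqrt(1 + (y')^2) has no explicit y dependence, so ∂L/∂y = 0 and the Euler-Lagrange equation gives
    d/dx( y' / sqrt(1 + (y')^2) ) = 0  ⇒  y' / sqrt(1 + (y')^2) = const.
Hence y' is constant, so y(x) is affine.
Fitting the endpoints (-1, 1) and (1, -2):
    slope m = ((-2) − 1) / (1 − (-1)) = -3/2,
    intercept c = 1 − m·(-1) = -1/2.
Extremal: y(x) = (-3/2) x - 1/2.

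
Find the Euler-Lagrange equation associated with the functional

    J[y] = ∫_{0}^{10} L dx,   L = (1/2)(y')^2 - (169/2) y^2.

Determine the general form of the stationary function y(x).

The Lagrangian is L = (1/2)(y')^2 - (169/2) y^2.
∂L/∂y = -169y.
∂L/∂y' = y'.
The Euler-Lagrange equation d/dx(∂L/∂y') − ∂L/∂y = 0 becomes:
    y'' + 169 y = 0
General solution: y(x) = A sin(13x) + B cos(13x), where A and B are arbitrary constants fixed by the endpoint conditions.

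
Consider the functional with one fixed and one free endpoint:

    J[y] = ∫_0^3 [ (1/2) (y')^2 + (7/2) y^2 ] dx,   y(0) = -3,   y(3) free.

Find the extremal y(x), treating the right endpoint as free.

The Lagrangian L = (1/2) (y')^2 + (7/2) y^2 gives
    ∂L/∂y = 7 y,   ∂L/∂y' = y'.
Euler-Lagrange: y'' − 7 y = 0.
With k = sqrt(7), the general solution is
    y(x) = A cosh(sqrt(7) x) + B sinh(sqrt(7) x).
Fixed left endpoint y(0) = -3 ⇒ A = -3.
The right endpoint x = 3 is free, so the natural (transversality) condition is ∂L/∂y' |_{x=3} = 0, i.e. y'(3) = 0.
Compute y'(x) = A k sinh(k x) + B k cosh(k x), so
    y'(3) = A k sinh(k·3) + B k cosh(k·3) = 0
    ⇒ B = −A tanh(k·3) = 3 tanh(sqrt(7)·3).
Therefore the extremal is
    y(x) = −3 cosh(sqrt(7) x) + 3 tanh(sqrt(7)·3) sinh(sqrt(7) x).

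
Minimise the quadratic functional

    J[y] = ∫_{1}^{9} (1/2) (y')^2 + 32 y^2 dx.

The Lagrangian is L = (1/2) (y')^2 + 32 y^2.
Compute ∂L/∂y = 64y, ∂L/∂y' = y'.
The Euler-Lagrange equation d/dx(∂L/∂y') − ∂L/∂y = 0 reduces to
    y'' − 64 y = 0.
Its general solution is
    y(x) = A e^(8x) + B e^(−8x),
with A, B fixed by the endpoint conditions.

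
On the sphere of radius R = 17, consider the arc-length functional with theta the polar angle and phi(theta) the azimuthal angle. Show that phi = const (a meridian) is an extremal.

On the sphere of radius R = 17 with spherical coordinates (θ, φ), the induced metric is
    ds^2 = 289(dθ^2 + sin^2(θ) dφ^2).
Using θ as the parameter, the arc-length functional becomes
    J[φ] = ∫ 17 sqrt(1 + sin^2(θ) (dφ/dθ)^2) dθ.
So L = 17 sqrt(1 + sin^2(θ) φ'^2). Compute
    ∂L/∂φ = 0  (L has no explicit φ dependence),
    ∂L/∂φ' = 17 sin^2(θ) φ' / sqrt(1 + sin^2(θ) φ'^2).
For the candidate φ(θ) = c (constant), φ' = 0, so ∂L/∂φ' evaluated along the candidate vanishes, and ∂L/∂φ is identically zero. Hence
    d/dθ(∂L/∂φ') − ∂L/∂φ = 0
is satisfied. Therefore meridians φ = const are extremals of arc length — they are geodesics on the sphere.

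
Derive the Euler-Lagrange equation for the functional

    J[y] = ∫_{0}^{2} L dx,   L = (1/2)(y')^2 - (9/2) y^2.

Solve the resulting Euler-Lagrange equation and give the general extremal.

The Lagrangian is L = (1/2)(y')^2 - (9/2) y^2.
∂L/∂y = -9y.
∂L/∂y' = y'.
The Euler-Lagrange equation d/dx(∂L/∂y') − ∂L/∂y = 0 becomes:
    y'' + 9 y = 0
General solution: y(x) = A sin(3x) + B cos(3x), where A and B are arbitrary constants fixed by the endpoint conditions.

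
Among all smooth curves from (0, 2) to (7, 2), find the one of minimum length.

Arc-length functional: J[y] = ∫ sqrt(1 + (y')^2) dx.
Lagrangian L = sqrt(1 + (y')^2) has no explicit y dependence, so ∂L/∂y = 0 and the Euler-Lagrange equation gives
    d/dx( y' / sqrt(1 + (y')^2) ) = 0  ⇒  y' / sqrt(1 + (y')^2) = const.
Hence y' is constant, so y(x) is affine.
Fitting the endpoints (0, 2) and (7, 2):
    slope m = (2 − 2) / (7 − 0) = 0,
    intercept c = 2 − m·0 = 2.
Extremal: y(x) = 2.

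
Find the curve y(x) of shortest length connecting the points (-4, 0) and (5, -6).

Arc-length functional: J[y] = ∫ sqrt(1 + (y')^2) dx.
Lagrangian L = sqrt(1 + (y')^2) has no explicit y dependence, so ∂L/∂y = 0 and the Euler-Lagrange equation gives
    d/dx( y' / sqrt(1 + (y')^2) ) = 0  ⇒  y' / sqrt(1 + (y')^2) = const.
Hence y' is constant, so y(x) is affine.
Fitting the endpoints (-4, 0) and (5, -6):
    slope m = ((-6) − 0) / (5 − (-4)) = -2/3,
    intercept c = 0 − m·(-4) = -8/3.
Extremal: y(x) = (-2/3) x - 8/3.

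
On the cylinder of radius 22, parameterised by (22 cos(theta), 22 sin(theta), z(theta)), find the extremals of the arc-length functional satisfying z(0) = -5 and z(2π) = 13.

Parameterise the cylinder of radius R = 22 as
    r(θ) = (22 cos θ, 22 sin θ, z(θ)).
The arc-length element is
    ds = sqrt(484 + (dz/dθ)^2) dθ,
so the Lagrangian is L = sqrt(484 + z'^2).
L depends on z' only, not on z or θ, so ∂L/∂z = 0 and
    ∂L/∂z' = z' / sqrt(484 + z'^2).
The Euler-Lagrange equation gives
    d/dθ( z' / sqrt(484 + z'^2) ) = 0,
so z' is constant. Integrating once:
    z(θ) = a θ + b,
a helix on the cylinder (a straight line when the cylinder is unrolled). The constants a, b are determined by the endpoint conditions.
With endpoint conditions z(0) = -5 and z(2π) = 13: from z(0) = b we get b = -5, and a·2π + -5 = 13 gives a = 9/π, so
    z(θ) = (9/π) θ − 5.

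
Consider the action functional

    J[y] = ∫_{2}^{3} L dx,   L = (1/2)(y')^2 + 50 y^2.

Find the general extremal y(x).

The Lagrangian is L = (1/2)(y')^2 + 50 y^2.
∂L/∂y = 100y.
∂L/∂y' = y'.
The Euler-Lagrange equation d/dx(∂L/∂y') − ∂L/∂y = 0 becomes:
    y'' - 100 y = 0
General solution: y(x) = A e^(10x) + B e^(-10x), where A and B are arbitrary constants fixed by the endpoint conditions.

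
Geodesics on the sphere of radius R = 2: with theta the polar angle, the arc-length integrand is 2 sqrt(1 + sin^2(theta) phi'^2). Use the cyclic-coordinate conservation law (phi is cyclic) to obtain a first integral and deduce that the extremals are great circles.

On the sphere of radius R = 2 with spherical coordinates (θ, φ), the induced metric is
    ds^2 = 4(dθ^2 + sin^2(θ) dφ^2).
Parameterise by θ; the arc-length functional is
    J[φ] = ∫ 2 sqrt(1 + sin^2(θ) (dφ/dθ)^2) dθ,
so L = 2 sqrt(1 + sin^2(θ) φ'^2). Compute
    ∂L/∂φ = 0  (L has no explicit φ dependence),
    ∂L/∂φ' = 2 sin^2(θ) φ' / sqrt(1 + sin^2(θ) φ'^2).
Since ∂L/∂φ = 0, the Euler-Lagrange equation
    d/dθ(∂L/∂φ') − ∂L/∂φ = 0
reduces to d/dθ(∂L/∂φ') = 0, i.e. the momentum conjugate to φ is conserved:
    2 sin^2(θ) φ' / sqrt(1 + sin^2(θ) φ'^2) = C.
The overall factor of 2 is constant, so dividing through gives Clairaut's relation sin^2(θ) φ' / sqrt(1 + sin^2(θ) φ'^2) = C' (with C' = C/2). Solving for φ' and integrating gives the great-circle family
    cot(θ) = A cos(φ − φ_0),
i.e. the intersection of the sphere with a plane through the origin. The two constants A and φ_0 (equivalently C and one phase) are fixed by the two endpoint conditions.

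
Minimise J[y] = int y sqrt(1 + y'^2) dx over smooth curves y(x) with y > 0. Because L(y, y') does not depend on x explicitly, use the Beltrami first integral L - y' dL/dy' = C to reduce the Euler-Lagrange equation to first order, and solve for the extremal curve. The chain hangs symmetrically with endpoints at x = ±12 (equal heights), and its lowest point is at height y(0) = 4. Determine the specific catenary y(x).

The Lagrangian L(y, y') = y sqrt(1 + y'^2) has no explicit x dependence, so the Beltrami identity applies:
    L − y' ∂L/∂y' = C.
Compute ∂L/∂y' = y · y' / sqrt(1 + y'^2). Then
    L − y' ∂L/∂y'
    = y sqrt(1 + y'^2) − y · y'^2 / sqrt(1 + y'^2)
    = y (1 + y'^2 − y'^2) / sqrt(1 + y'^2)
    = y / sqrt(1 + y'^2) = C.
Squaring gives y^2 = C^2 (1 + y'^2), i.e.
    y'^2 = y^2 / C^2 − 1.
Separating variables,
    dy / sqrt(y^2 − C^2) = dx / C,
and integrating gives arccosh(y / C) = (x − a)/C, so
    y(x) = C cosh((x − a)/C),
the catenary. The constants C and a are fixed by the two endpoint conditions (and, for the hanging-chain problem, the length constraint selects C).
Now fit the given data. The endpoints x = ±12 are symmetric at equal height, so the catenary is even about its minimum: a = 0 and y(x) = C cosh(x/C). The lowest point is y(0) = C cosh(0) = C, and we are told y(0) = 4, so C = 4. Therefore
    y(x) = 4 cosh(x/4),
and at the endpoints
    y(±12) = 4 cosh(12/4).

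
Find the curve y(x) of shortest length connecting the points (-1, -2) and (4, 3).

Arc-length functional: J[y] = ∫ sqrt(1 + (y')^2) dx.
Lagrangian L = sqrt(1 + (y')^2) has no explicit y dependence, so ∂L/∂y = 0 and the Euler-Lagrange equation gives
    d/dx( y' / sqrt(1 + (y')^2) ) = 0  ⇒  y' / sqrt(1 + (y')^2) = const.
Hence y' is constant, so y(x) is affine.
Fitting the endpoints (-1, -2) and (4, 3):
    slope m = (3 − (-2)) / (4 − (-1)) = 1,
    intercept c = (-2) − m·(-1) = -1.
Extremal: y(x) = x - 1.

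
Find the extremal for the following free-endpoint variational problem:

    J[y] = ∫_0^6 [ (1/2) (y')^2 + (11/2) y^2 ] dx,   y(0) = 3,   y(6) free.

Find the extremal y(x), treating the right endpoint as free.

The Lagrangian L = (1/2) (y')^2 + (11/2) y^2 gives
    ∂L/∂y = 11 y,   ∂L/∂y' = y'.
Euler-Lagrange: y'' − 11 y = 0.
With k = sqrt(11), the general solution is
    y(x) = A cosh(sqrt(11) x) + B sinh(sqrt(11) x).
Fixed left endpoint y(0) = 3 ⇒ A = 3.
The right endpoint x = 6 is free, so the natural (transversality) condition is ∂L/∂y' |_{x=6} = 0, i.e. y'(6) = 0.
Compute y'(x) = A k sinh(k x) + B k cosh(k x), so
    y'(6) = A k sinh(k·6) + B k cosh(k·6) = 0
    ⇒ B = −A tanh(k·6) = − 3 tanh(sqrt(11)·6).
Therefore the extremal is
    y(x) = 3 cosh(sqrt(11) x) − 3 tanh(sqrt(11)·6) sinh(sqrt(11) x).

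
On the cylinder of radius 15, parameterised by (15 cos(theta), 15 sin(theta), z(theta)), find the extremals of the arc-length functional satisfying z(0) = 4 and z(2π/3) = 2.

Parameterise the cylinder of radius R = 15 as
    r(θ) = (15 cos θ, 15 sin θ, z(θ)).
The arc-length element is
    ds = sqrt(225 + (dz/dθ)^2) dθ,
so the Lagrangian is L = sqrt(225 + z'^2).
L depends on z' only, not on z or θ, so ∂L/∂z = 0 and
    ∂L/∂z' = z' / sqrt(225 + z'^2).
The Euler-Lagrange equation gives
    d/dθ( z' / sqrt(225 + z'^2) ) = 0,
so z' is constant. Integrating once:
    z(θ) = a θ + b,
a helix on the cylinder (a straight line when the cylinder is unrolled). The constants a, b are determined by the endpoint conditions.
With endpoint conditions z(0) = 4 and z(2π/3) = 2: from z(0) = b we get b = 4, and a·2π/3 + 4 = 2 gives a = -3/π, so
    z(θ) = (-3/π) θ + 4.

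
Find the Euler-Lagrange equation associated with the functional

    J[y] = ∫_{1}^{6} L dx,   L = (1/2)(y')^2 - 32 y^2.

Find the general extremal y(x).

The Lagrangian is L = (1/2)(y')^2 - 32 y^2.
∂L/∂y = -64y.
∂L/∂y' = y'.
The Euler-Lagrange equation d/dx(∂L/∂y') − ∂L/∂y = 0 becomes:
    y'' + 64 y = 0
General solution: y(x) = A sin(8x) + B cos(8x), where A and B are arbitrary constants fixed by the endpoint conditions.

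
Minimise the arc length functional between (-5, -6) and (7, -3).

Arc-length functional: J[y] = ∫ sqrt(1 + (y')^2) dx.
Lagrangian L = sqrt(1 + (y')^2) has no explicit y dependence, so ∂L/∂y = 0 and the Euler-Lagrange equation gives
    d/dx( y' / sqrt(1 + (y')^2) ) = 0  ⇒  y' / sqrt(1 + (y')^2) = const.
Hence y' is constant, so y(x) is affine.
Fitting the endpoints (-5, -6) and (7, -3):
    slope m = ((-3) − (-6)) / (7 − (-5)) = 1/4,
    intercept c = (-6) − m·(-5) = -19/4.
Extremal: y(x) = (1/4) x - 19/4.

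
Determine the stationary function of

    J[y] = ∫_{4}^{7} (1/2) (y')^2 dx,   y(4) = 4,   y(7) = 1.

The Lagrangian is L = (1/2) (y')^2.
Compute ∂L/∂y = 0, ∂L/∂y' = y'.
The Euler-Lagrange equation d/dx(∂L/∂y') − ∂L/∂y = 0 reduces to
    y'' = 0.
Its general solution is
    y(x) = A x + B,
with A, B fixed by the endpoint conditions.
Applying the endpoint conditions y(4) = 4 and y(7) = 1: solve A·4 + B = 4 and A·7 + B = 1. Subtracting gives A(7 − 4) = 1 − 4, so A = -1, and B = 4 − A·4 = 8. Therefore
    y(x) = -x + 8.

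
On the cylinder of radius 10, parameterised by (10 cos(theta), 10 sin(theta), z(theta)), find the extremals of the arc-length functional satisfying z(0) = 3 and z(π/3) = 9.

Parameterise the cylinder of radius R = 10 as
    r(θ) = (10 cos θ, 10 sin θ, z(θ)).
The arc-length element is
    ds = sqrt(100 + (dz/dθ)^2) dθ,
so the Lagrangian is L = sqrt(100 + z'^2).
L depends on z' only, not on z or θ, so ∂L/∂z = 0 and
    ∂L/∂z' = z' / sqrt(100 + z'^2).
The Euler-Lagrange equation gives
    d/dθ( z' / sqrt(100 + z'^2) ) = 0,
so z' is constant. Integrating once:
    z(θ) = a θ + b,
a helix on the cylinder (a straight line when the cylinder is unrolled). The constants a, b are determined by the endpoint conditions.
With endpoint conditions z(0) = 3 and z(π/3) = 9: from z(0) = b we get b = 3, and a·π/3 + 3 = 9 gives a = 18/π, so
    z(θ) = (18/π) θ + 3.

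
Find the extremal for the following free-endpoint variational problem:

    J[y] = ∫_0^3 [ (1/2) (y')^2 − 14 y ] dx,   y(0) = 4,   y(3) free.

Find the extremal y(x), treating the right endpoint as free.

The Lagrangian L = (1/2) (y')^2 − 14 y gives
    ∂L/∂y = −14,   ∂L/∂y' = y'.
Euler-Lagrange: d/dx(y') − (−14) = 0, i.e. y'' + 14 = 0, so
    y(x) = −(14/2) x^2 + C1 x + C2.
Fixed left endpoint y(0) = 4 ⇒ C2 = 4.
The right endpoint x = 3 is free, so the natural (transversality) condition is ∂L/∂y' |_{x=3} = 0, i.e. y'(3) = 0.
Compute y'(x) = −14 x + C1, so y'(3) = −42 + C1 = 0 ⇒ C1 = 42.
Therefore the extremal is
    y(x) = −7 x^2 + 42 x + 4.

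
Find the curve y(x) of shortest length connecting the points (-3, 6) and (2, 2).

Arc-length functional: J[y] = ∫ sqrt(1 + (y')^2) dx.
Lagrangian L = sqrt(1 + (y')^2) has no explicit y dependence, so ∂L/∂y = 0 and the Euler-Lagrange equation gives
    d/dx( y' / sqrt(1 + (y')^2) ) = 0  ⇒  y' / sqrt(1 + (y')^2) = const.
Hence y' is constant, so y(x) is affine.
Fitting the endpoints (-3, 6) and (2, 2):
    slope m = (2 − 6) / (2 − (-3)) = -4/5,
    intercept c = 6 − m·(-3) = 18/5.
Extremal: y(x) = (-4/5) x + 18/5.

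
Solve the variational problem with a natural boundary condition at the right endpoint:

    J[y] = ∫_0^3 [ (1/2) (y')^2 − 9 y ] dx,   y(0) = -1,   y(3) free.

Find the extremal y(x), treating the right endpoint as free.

The Lagrangian L = (1/2) (y')^2 − 9 y gives
    ∂L/∂y = −9,   ∂L/∂y' = y'.
Euler-Lagrange: d/dx(y') − (−9) = 0, i.e. y'' + 9 = 0, so
    y(x) = −(9/2) x^2 + C1 x + C2.
Fixed left endpoint y(0) = -1 ⇒ C2 = -1.
The right endpoint x = 3 is free, so the natural (transversality) condition is ∂L/∂y' |_{x=3} = 0, i.e. y'(3) = 0.
Compute y'(x) = −9 x + C1, so y'(3) = −27 + C1 = 0 ⇒ C1 = 27.
Therefore the extremal is
    y(x) = −(9/2) x^2 + 27 x − 1.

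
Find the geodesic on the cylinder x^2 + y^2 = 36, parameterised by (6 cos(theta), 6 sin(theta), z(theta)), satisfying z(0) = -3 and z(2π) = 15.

Parameterise the cylinder of radius R = 6 as
    r(θ) = (6 cos θ, 6 sin θ, z(θ)).
The arc-length element is
    ds = sqrt(36 + (dz/dθ)^2) dθ,
so the Lagrangian is L = sqrt(36 + z'^2).
L depends on z' only, not on z or θ, so ∂L/∂z = 0 and
    ∂L/∂z' = z' / sqrt(36 + z'^2).
The Euler-Lagrange equation gives
    d/dθ( z' / sqrt(36 + z'^2) ) = 0,
so z' is constant. Integrating once:
    z(θ) = a θ + b,
a helix on the cylinder (a straight line when the cylinder is unrolled). The constants a, b are determined by the endpoint conditions.
With endpoint conditions z(0) = -3 and z(2π) = 15: from z(0) = b we get b = -3, and a·2π + -3 = 15 gives a = 9/π, so
    z(θ) = (9/π) θ − 3.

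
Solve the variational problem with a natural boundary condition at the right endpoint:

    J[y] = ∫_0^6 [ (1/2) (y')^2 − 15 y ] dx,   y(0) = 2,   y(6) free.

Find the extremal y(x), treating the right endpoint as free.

The Lagrangian L = (1/2) (y')^2 − 15 y gives
    ∂L/∂y = −15,   ∂L/∂y' = y'.
Euler-Lagrange: d/dx(y') − (−15) = 0, i.e. y'' + 15 = 0, so
    y(x) = −(15/2) x^2 + C1 x + C2.
Fixed left endpoint y(0) = 2 ⇒ C2 = 2.
The right endpoint x = 6 is free, so the natural (transversality) condition is ∂L/∂y' |_{x=6} = 0, i.e. y'(6) = 0.
Compute y'(x) = −15 x + C1, so y'(6) = −90 + C1 = 0 ⇒ C1 = 90.
Therefore the extremal is
    y(x) = −(15/2) x^2 + 90 x + 2.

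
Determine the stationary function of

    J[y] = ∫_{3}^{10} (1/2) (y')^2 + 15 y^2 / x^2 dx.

The Lagrangian is L = (1/2) (y')^2 + 15 y^2 / x^2.
Compute ∂L/∂y = 30y/x^2, ∂L/∂y' = y'.
The Euler-Lagrange equation d/dx(∂L/∂y') − ∂L/∂y = 0 reduces to
    y'' − 30/x^2 · y = 0  (x > 0).
Its general solution is
    y(x) = A x^6 + B x^(-5),
with A, B fixed by the endpoint conditions.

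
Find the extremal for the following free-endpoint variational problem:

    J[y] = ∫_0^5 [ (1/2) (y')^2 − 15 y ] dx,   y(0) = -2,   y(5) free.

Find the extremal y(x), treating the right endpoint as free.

The Lagrangian L = (1/2) (y')^2 − 15 y gives
    ∂L/∂y = −15,   ∂L/∂y' = y'.
Euler-Lagrange: d/dx(y') − (−15) = 0, i.e. y'' + 15 = 0, so
    y(x) = −(15/2) x^2 + C1 x + C2.
Fixed left endpoint y(0) = -2 ⇒ C2 = -2.
The right endpoint x = 5 is free, so the natural (transversality) condition is ∂L/∂y' |_{x=5} = 0, i.e. y'(5) = 0.
Compute y'(x) = −15 x + C1, so y'(5) = −75 + C1 = 0 ⇒ C1 = 75.
Therefore the extremal is
    y(x) = −(15/2) x^2 + 75 x − 2.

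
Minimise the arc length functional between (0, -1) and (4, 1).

Arc-length functional: J[y] = ∫ sqrt(1 + (y')^2) dx.
Lagrangian L = sqrt(1 + (y')^2) has no explicit y dependence, so ∂L/∂y = 0 and the Euler-Lagrange equation gives
    d/dx( y' / sqrt(1 + (y')^2) ) = 0  ⇒  y' / sqrt(1 + (y')^2) = const.
Hence y' is constant, so y(x) is affine.
Fitting the endpoints (0, -1) and (4, 1):
    slope m = (1 − (-1)) / (4 − 0) = 1/2,
    intercept c = (-1) − m·0 = -1.
Extremal: y(x) = (1/2) x - 1.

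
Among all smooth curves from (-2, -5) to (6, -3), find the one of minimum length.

Arc-length functional: J[y] = ∫ sqrt(1 + (y')^2) dx.
Lagrangian L = sqrt(1 + (y')^2) has no explicit y dependence, so ∂L/∂y = 0 and the Euler-Lagrange equation gives
    d/dx( y' / sqrt(1 + (y')^2) ) = 0  ⇒  y' / sqrt(1 + (y')^2) = const.
Hence y' is constant, so y(x) is affine.
Fitting the endpoints (-2, -5) and (6, -3):
    slope m = ((-3) − (-5)) / (6 − (-2)) = 1/4,
    intercept c = (-5) − m·(-2) = -9/2.
Extremal: y(x) = (1/4) x - 9/2.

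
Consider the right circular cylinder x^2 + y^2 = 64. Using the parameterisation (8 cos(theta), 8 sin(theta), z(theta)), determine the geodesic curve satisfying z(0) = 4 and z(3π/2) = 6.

Parameterise the cylinder of radius R = 8 as
    r(θ) = (8 cos θ, 8 sin θ, z(θ)).
The arc-length element is
    ds = sqrt(64 + (dz/dθ)^2) dθ,
so the Lagrangian is L = sqrt(64 + z'^2).
L depends on z' only, not on z or θ, so ∂L/∂z = 0 and
    ∂L/∂z' = z' / sqrt(64 + z'^2).
The Euler-Lagrange equation gives
    d/dθ( z' / sqrt(64 + z'^2) ) = 0,
so z' is constant. Integrating once:
    z(θ) = a θ + b,
a helix on the cylinder (a straight line when the cylinder is unrolled). The constants a, b are determined by the endpoint conditions.
With endpoint conditions z(0) = 4 and z(3π/2) = 6: from z(0) = b we get b = 4, and a·3π/2 + 4 = 6 gives a = 4/(3π), so
    z(θ) = (4/(3π)) θ + 4.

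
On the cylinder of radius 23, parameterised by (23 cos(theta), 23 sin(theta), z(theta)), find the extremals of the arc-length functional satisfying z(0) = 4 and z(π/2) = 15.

Parameterise the cylinder of radius R = 23 as
    r(θ) = (23 cos θ, 23 sin θ, z(θ)).
The arc-length element is
    ds = sqrt(529 + (dz/dθ)^2) dθ,
so the Lagrangian is L = sqrt(529 + z'^2).
L depends on z' only, not on z or θ, so ∂L/∂z = 0 and
    ∂L/∂z' = z' / sqrt(529 + z'^2).
The Euler-Lagrange equation gives
    d/dθ( z' / sqrt(529 + z'^2) ) = 0,
so z' is constant. Integrating once:
    z(θ) = a θ + b,
a helix on the cylinder (a straight line when the cylinder is unrolled). The constants a, b are determined by the endpoint conditions.
With endpoint conditions z(0) = 4 and z(π/2) = 15: from z(0) = b we get b = 4, and a·π/2 + 4 = 15 gives a = 22/π, so
    z(θ) = (22/π) θ + 4.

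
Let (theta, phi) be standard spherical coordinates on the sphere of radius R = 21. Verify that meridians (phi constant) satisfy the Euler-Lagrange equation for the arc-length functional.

On the sphere of radius R = 21 with spherical coordinates (θ, φ), the induced metric is
    ds^2 = 441(dθ^2 + sin^2(θ) dφ^2).
Using θ as the parameter, the arc-length functional becomes
    J[φ] = ∫ 21 sqrt(1 + sin^2(θ) (dφ/dθ)^2) dθ.
So L = 21 sqrt(1 + sin^2(θ) φ'^2). Compute
    ∂L/∂φ = 0  (L has no explicit φ dependence),
    ∂L/∂φ' = 21 sin^2(θ) φ' / sqrt(1 + sin^2(θ) φ'^2).
For the candidate φ(θ) = c (constant), φ' = 0, so ∂L/∂φ' evaluated along the candidate vanishes, and ∂L/∂φ is identically zero. Hence
    d/dθ(∂L/∂φ') − ∂L/∂φ = 0
is satisfied. Therefore meridians φ = const are extremals of arc length — they are geodesics on the sphere.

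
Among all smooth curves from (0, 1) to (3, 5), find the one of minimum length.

Arc-length functional: J[y] = ∫ sqrt(1 + (y')^2) dx.
Lagrangian L = sqrt(1 + (y')^2) has no explicit y dependence, so ∂L/∂y = 0 and the Euler-Lagrange equation gives
    d/dx( y' / sqrt(1 + (y')^2) ) = 0  ⇒  y' / sqrt(1 + (y')^2) = const.
Hence y' is constant, so y(x) is affine.
Fitting the endpoints (0, 1) and (3, 5):
    slope m = (5 − 1) / (3 − 0) = 4/3,
    intercept c = 1 − m·0 = 1.
Extremal: y(x) = (4/3) x + 1.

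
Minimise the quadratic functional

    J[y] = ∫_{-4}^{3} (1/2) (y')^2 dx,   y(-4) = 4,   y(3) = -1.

The Lagrangian is L = (1/2) (y')^2.
Compute ∂L/∂y = 0, ∂L/∂y' = y'.
The Euler-Lagrange equation d/dx(∂L/∂y') − ∂L/∂y = 0 reduces to
    y'' = 0.
Its general solution is
    y(x) = A x + B,
with A, B fixed by the endpoint conditions.
Applying the endpoint conditions y(-4) = 4 and y(3) = -1: solve A·-4 + B = 4 and A·3 + B = -1. Subtracting gives A(3 − -4) = -1 − 4, so A = -5/7, and B = 4 − A·-4 = 8/7. Therefore
    y(x) = (-5/7) x + 8/7.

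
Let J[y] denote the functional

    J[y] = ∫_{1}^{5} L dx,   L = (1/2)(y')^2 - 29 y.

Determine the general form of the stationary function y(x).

The Lagrangian is L = (1/2)(y')^2 - 29 y.
∂L/∂y = -29.
∂L/∂y' = y'.
The Euler-Lagrange equation d/dx(∂L/∂y') − ∂L/∂y = 0 becomes:
    y'' + 29 = 0
General solution: y(x) = -(29/2) x^2 + A x + B, where A and B are arbitrary constants fixed by the endpoint conditions.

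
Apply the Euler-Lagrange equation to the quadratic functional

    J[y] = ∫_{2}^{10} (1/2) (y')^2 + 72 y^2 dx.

The Lagrangian is L = (1/2) (y')^2 + 72 y^2.
Compute ∂L/∂y = 144y, ∂L/∂y' = y'.
The Euler-Lagrange equation d/dx(∂L/∂y') − ∂L/∂y = 0 reduces to
    y'' − 144 y = 0.
Its general solution is
    y(x) = A e^(12x) + B e^(−12x),
with A, B fixed by the endpoint conditions.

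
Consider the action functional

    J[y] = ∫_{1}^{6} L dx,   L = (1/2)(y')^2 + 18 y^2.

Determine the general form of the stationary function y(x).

The Lagrangian is L = (1/2)(y')^2 + 18 y^2.
∂L/∂y = 36y.
∂L/∂y' = y'.
The Euler-Lagrange equation d/dx(∂L/∂y') − ∂L/∂y = 0 becomes:
    y'' - 36 y = 0
General solution: y(x) = A e^(6x) + B e^(-6x), where A and B are arbitrary constants fixed by the endpoint conditions.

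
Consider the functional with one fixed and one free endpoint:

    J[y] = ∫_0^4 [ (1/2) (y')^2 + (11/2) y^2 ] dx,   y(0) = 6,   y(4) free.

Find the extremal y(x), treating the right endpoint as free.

The Lagrangian L = (1/2) (y')^2 + (11/2) y^2 gives
    ∂L/∂y = 11 y,   ∂L/∂y' = y'.
Euler-Lagrange: y'' − 11 y = 0.
With k = sqrt(11), the general solution is
    y(x) = A cosh(sqrt(11) x) + B sinh(sqrt(11) x).
Fixed left endpoint y(0) = 6 ⇒ A = 6.
The right endpoint x = 4 is free, so the natural (transversality) condition is ∂L/∂y' |_{x=4} = 0, i.e. y'(4) = 0.
Compute y'(x) = A k sinh(k x) + B k cosh(k x), so
    y'(4) = A k sinh(k·4) + B k cosh(k·4) = 0
    ⇒ B = −A tanh(k·4) = − 6 tanh(sqrt(11)·4).
Therefore the extremal is
    y(x) = 6 cosh(sqrt(11) x) − 6 tanh(sqrt(11)·4) sinh(sqrt(11) x).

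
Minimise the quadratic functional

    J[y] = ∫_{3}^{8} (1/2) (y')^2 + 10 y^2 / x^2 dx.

The Lagrangian is L = (1/2) (y')^2 + 10 y^2 / x^2.
Compute ∂L/∂y = 20y/x^2, ∂L/∂y' = y'.
The Euler-Lagrange equation d/dx(∂L/∂y') − ∂L/∂y = 0 reduces to
    y'' − 20/x^2 · y = 0  (x > 0).
Its general solution is
    y(x) = A x^5 + B x^(-4),
with A, B fixed by the endpoint conditions.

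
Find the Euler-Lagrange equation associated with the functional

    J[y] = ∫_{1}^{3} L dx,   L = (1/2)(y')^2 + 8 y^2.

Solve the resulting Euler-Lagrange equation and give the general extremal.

The Lagrangian is L = (1/2)(y')^2 + 8 y^2.
∂L/∂y = 16y.
∂L/∂y' = y'.
The Euler-Lagrange equation d/dx(∂L/∂y') − ∂L/∂y = 0 becomes:
    y'' - 16 y = 0
General solution: y(x) = A e^(4x) + B e^(-4x), where A and B are arbitrary constants fixed by the endpoint conditions.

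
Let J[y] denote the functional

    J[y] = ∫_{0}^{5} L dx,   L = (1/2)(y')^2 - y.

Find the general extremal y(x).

The Lagrangian is L = (1/2)(y')^2 - y.
∂L/∂y = -1.
∂L/∂y' = y'.
The Euler-Lagrange equation d/dx(∂L/∂y') − ∂L/∂y = 0 becomes:
    y'' + 1 = 0
General solution: y(x) = -x^2/2 + A x + B, where A and B are arbitrary constants fixed by the endpoint conditions.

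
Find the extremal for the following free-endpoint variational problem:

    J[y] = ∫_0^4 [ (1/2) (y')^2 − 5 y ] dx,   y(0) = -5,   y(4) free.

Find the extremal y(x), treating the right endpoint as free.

The Lagrangian L = (1/2) (y')^2 − 5 y gives
    ∂L/∂y = −5,   ∂L/∂y' = y'.
Euler-Lagrange: d/dx(y') − (−5) = 0, i.e. y'' + 5 = 0, so
    y(x) = −(5/2) x^2 + C1 x + C2.
Fixed left endpoint y(0) = -5 ⇒ C2 = -5.
The right endpoint x = 4 is free, so the natural (transversality) condition is ∂L/∂y' |_{x=4} = 0, i.e. y'(4) = 0.
Compute y'(x) = −5 x + C1, so y'(4) = −20 + C1 = 0 ⇒ C1 = 20.
Therefore the extremal is
    y(x) = −(5/2) x^2 + 20 x − 5.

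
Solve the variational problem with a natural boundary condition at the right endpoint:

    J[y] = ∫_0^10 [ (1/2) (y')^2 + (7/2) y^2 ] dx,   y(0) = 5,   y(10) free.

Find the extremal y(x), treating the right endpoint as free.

The Lagrangian L = (1/2) (y')^2 + (7/2) y^2 gives
    ∂L/∂y = 7 y,   ∂L/∂y' = y'.
Euler-Lagrange: y'' − 7 y = 0.
With k = sqrt(7), the general solution is
    y(x) = A cosh(sqrt(7) x) + B sinh(sqrt(7) x).
Fixed left endpoint y(0) = 5 ⇒ A = 5.
The right endpoint x = 10 is free, so the natural (transversality) condition is ∂L/∂y' |_{x=10} = 0, i.e. y'(10) = 0.
Compute y'(x) = A k sinh(k x) + B k cosh(k x), so
    y'(10) = A k sinh(k·10) + B k cosh(k·10) = 0
    ⇒ B = −A tanh(k·10) = − 5 tanh(sqrt(7)·10).
Therefore the extremal is
    y(x) = 5 cosh(sqrt(7) x) − 5 tanh(sqrt(7)·10) sinh(sqrt(7) x).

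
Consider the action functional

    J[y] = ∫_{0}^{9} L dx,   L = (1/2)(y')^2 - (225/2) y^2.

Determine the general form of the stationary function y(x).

The Lagrangian is L = (1/2)(y')^2 - (225/2) y^2.
∂L/∂y = -225y.
∂L/∂y' = y'.
The Euler-Lagrange equation d/dx(∂L/∂y') − ∂L/∂y = 0 becomes:
    y'' + 225 y = 0
General solution: y(x) = A sin(15x) + B cos(15x), where A and B are arbitrary constants fixed by the endpoint conditions.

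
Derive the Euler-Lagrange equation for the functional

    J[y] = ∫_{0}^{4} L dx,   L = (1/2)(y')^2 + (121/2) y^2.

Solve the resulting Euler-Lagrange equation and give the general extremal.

The Lagrangian is L = (1/2)(y')^2 + (121/2) y^2.
∂L/∂y = 121y.
∂L/∂y' = y'.
The Euler-Lagrange equation d/dx(∂L/∂y') − ∂L/∂y = 0 becomes:
    y'' - 121 y = 0
General solution: y(x) = A e^(11x) + B e^(-11x), where A and B are arbitrary constants fixed by the endpoint conditions.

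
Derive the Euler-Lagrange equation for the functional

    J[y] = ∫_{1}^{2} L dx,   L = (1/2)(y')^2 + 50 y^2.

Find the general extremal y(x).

The Lagrangian is L = (1/2)(y')^2 + 50 y^2.
∂L/∂y = 100y.
∂L/∂y' = y'.
The Euler-Lagrange equation d/dx(∂L/∂y') − ∂L/∂y = 0 becomes:
    y'' - 100 y = 0
General solution: y(x) = A e^(10x) + B e^(-10x), where A and B are arbitrary constants fixed by the endpoint conditions.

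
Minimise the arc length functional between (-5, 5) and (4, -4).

Arc-length functional: J[y] = ∫ sqrt(1 + (y')^2) dx.
Lagrangian L = sqrt(1 + (y')^2) has no explicit y dependence, so ∂L/∂y = 0 and the Euler-Lagrange equation gives
    d/dx( y' / sqrt(1 + (y')^2) ) = 0  ⇒  y' / sqrt(1 + (y')^2) = const.
Hence y' is constant, so y(x) is affine.
Fitting the endpoints (-5, 5) and (4, -4):
    slope m = ((-4) − 5) / (4 − (-5)) = -1,
    intercept c = 5 − m·(-5) = 0.
Extremal: y(x) = -x.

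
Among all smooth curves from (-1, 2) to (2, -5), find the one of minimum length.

Arc-length functional: J[y] = ∫ sqrt(1 + (y')^2) dx.
Lagrangian L = sqrt(1 + (y')^2) has no explicit y dependence, so ∂L/∂y = 0 and the Euler-Lagrange equation gives
    d/dx( y' / sqrt(1 + (y')^2) ) = 0  ⇒  y' / sqrt(1 + (y')^2) = const.
Hence y' is constant, so y(x) is affine.
Fitting the endpoints (-1, 2) and (2, -5):
    slope m = ((-5) − 2) / (2 − (-1)) = -7/3,
    intercept c = 2 − m·(-1) = -1/3.
Extremal: y(x) = (-7/3) x - 1/3.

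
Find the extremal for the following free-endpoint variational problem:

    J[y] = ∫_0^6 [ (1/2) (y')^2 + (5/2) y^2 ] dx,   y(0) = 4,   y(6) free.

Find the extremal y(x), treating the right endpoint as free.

The Lagrangian L = (1/2) (y')^2 + (5/2) y^2 gives
    ∂L/∂y = 5 y,   ∂L/∂y' = y'.
Euler-Lagrange: y'' − 5 y = 0.
With k = sqrt(5), the general solution is
    y(x) = A cosh(sqrt(5) x) + B sinh(sqrt(5) x).
Fixed left endpoint y(0) = 4 ⇒ A = 4.
The right endpoint x = 6 is free, so the natural (transversality) condition is ∂L/∂y' |_{x=6} = 0, i.e. y'(6) = 0.
Compute y'(x) = A k sinh(k x) + B k cosh(k x), so
    y'(6) = A k sinh(k·6) + B k cosh(k·6) = 0
    ⇒ B = −A tanh(k·6) = − 4 tanh(sqrt(5)·6).
Therefore the extremal is
    y(x) = 4 cosh(sqrt(5) x) − 4 tanh(sqrt(5)·6) sinh(sqrt(5) x).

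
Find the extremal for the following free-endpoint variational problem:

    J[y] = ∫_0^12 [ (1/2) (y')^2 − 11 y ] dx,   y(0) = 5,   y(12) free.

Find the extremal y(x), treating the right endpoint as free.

The Lagrangian L = (1/2) (y')^2 − 11 y gives
    ∂L/∂y = −11,   ∂L/∂y' = y'.
Euler-Lagrange: d/dx(y') − (−11) = 0, i.e. y'' + 11 = 0, so
    y(x) = −(11/2) x^2 + C1 x + C2.
Fixed left endpoint y(0) = 5 ⇒ C2 = 5.
The right endpoint x = 12 is free, so the natural (transversality) condition is ∂L/∂y' |_{x=12} = 0, i.e. y'(12) = 0.
Compute y'(x) = −11 x + C1, so y'(12) = −132 + C1 = 0 ⇒ C1 = 132.
Therefore the extremal is
    y(x) = −(11/2) x^2 + 132 x + 5.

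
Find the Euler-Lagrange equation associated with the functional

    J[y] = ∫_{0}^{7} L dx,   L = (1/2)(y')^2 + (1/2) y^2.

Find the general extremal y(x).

The Lagrangian is L = (1/2)(y')^2 + (1/2) y^2.
∂L/∂y = y.
∂L/∂y' = y'.
The Euler-Lagrange equation d/dx(∂L/∂y') − ∂L/∂y = 0 becomes:
    y'' - y = 0
General solution: y(x) = A e^x + B e^(-x), where A and B are arbitrary constants fixed by the endpoint conditions.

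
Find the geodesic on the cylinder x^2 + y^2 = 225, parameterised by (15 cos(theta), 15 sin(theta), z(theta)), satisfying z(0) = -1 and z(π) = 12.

Parameterise the cylinder of radius R = 15 as
    r(θ) = (15 cos θ, 15 sin θ, z(θ)).
The arc-length element is
    ds = sqrt(225 + (dz/dθ)^2) dθ,
so the Lagrangian is L = sqrt(225 + z'^2).
L depends on z' only, not on z or θ, so ∂L/∂z = 0 and
    ∂L/∂z' = z' / sqrt(225 + z'^2).
The Euler-Lagrange equation gives
    d/dθ( z' / sqrt(225 + z'^2) ) = 0,
so z' is constant. Integrating once:
    z(θ) = a θ + b,
a helix on the cylinder (a straight line when the cylinder is unrolled). The constants a, b are determined by the endpoint conditions.
With endpoint conditions z(0) = -1 and z(π) = 12: from z(0) = b we get b = -1, and a·π + -1 = 12 gives a = 13/π, so
    z(θ) = (13/π) θ − 1.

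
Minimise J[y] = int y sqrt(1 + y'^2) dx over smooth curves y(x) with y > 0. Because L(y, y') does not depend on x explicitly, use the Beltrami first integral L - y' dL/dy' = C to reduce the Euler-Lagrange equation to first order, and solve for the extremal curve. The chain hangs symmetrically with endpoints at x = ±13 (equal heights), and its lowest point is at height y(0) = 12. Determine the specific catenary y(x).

The Lagrangian L(y, y') = y sqrt(1 + y'^2) has no explicit x dependence, so the Beltrami identity applies:
    L − y' ∂L/∂y' = C.
Compute ∂L/∂y' = y · y' / sqrt(1 + y'^2). Then
    L − y' ∂L/∂y'
    = y sqrt(1 + y'^2) − y · y'^2 / sqrt(1 + y'^2)
    = y (1 + y'^2 − y'^2) / sqrt(1 + y'^2)
    = y / sqrt(1 + y'^2) = C.
Squaring gives y^2 = C^2 (1 + y'^2), i.e.
    y'^2 = y^2 / C^2 − 1.
Separating variables,
    dy / sqrt(y^2 − C^2) = dx / C,
and integrating gives arccosh(y / C) = (x − a)/C, so
    y(x) = C cosh((x − a)/C),
the catenary. The constants C and a are fixed by the two endpoint conditions (and, for the hanging-chain problem, the length constraint selects C).
Now fit the given data. The endpoints x = ±13 are symmetric at equal height, so the catenary is even about its minimum: a = 0 and y(x) = C cosh(x/C). The lowest point is y(0) = C cosh(0) = C, and we are told y(0) = 12, so C = 12. Therefore
    y(x) = 12 cosh(x/12),
and at the endpoints
    y(±13) = 12 cosh(13/12).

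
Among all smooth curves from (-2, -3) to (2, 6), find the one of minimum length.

Arc-length functional: J[y] = ∫ sqrt(1 + (y')^2) dx.
Lagrangian L = sqrt(1 + (y')^2) has no explicit y dependence, so ∂L/∂y = 0 and the Euler-Lagrange equation gives
    d/dx( y' / sqrt(1 + (y')^2) ) = 0  ⇒  y' / sqrt(1 + (y')^2) = const.
Hence y' is constant, so y(x) is affine.
Fitting the endpoints (-2, -3) and (2, 6):
    slope m = (6 − (-3)) / (2 − (-2)) = 9/4,
    intercept c = (-3) − m·(-2) = 3/2.
Extremal: y(x) = (9/4) x + 3/2.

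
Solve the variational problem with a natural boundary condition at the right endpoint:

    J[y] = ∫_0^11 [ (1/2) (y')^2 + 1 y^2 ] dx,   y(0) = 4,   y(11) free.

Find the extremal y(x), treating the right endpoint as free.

The Lagrangian L = (1/2) (y')^2 + 1 y^2 gives
    ∂L/∂y = 2 y,   ∂L/∂y' = y'.
Euler-Lagrange: y'' − 2 y = 0.
With k = sqrt(2), the general solution is
    y(x) = A cosh(sqrt(2) x) + B sinh(sqrt(2) x).
Fixed left endpoint y(0) = 4 ⇒ A = 4.
The right endpoint x = 11 is free, so the natural (transversality) condition is ∂L/∂y' |_{x=11} = 0, i.e. y'(11) = 0.
Compute y'(x) = A k sinh(k x) + B k cosh(k x), so
    y'(11) = A k sinh(k·11) + B k cosh(k·11) = 0
    ⇒ B = −A tanh(k·11) = − 4 tanh(sqrt(2)·11).
Therefore the extremal is
    y(x) = 4 cosh(sqrt(2) x) − 4 tanh(sqrt(2)·11) sinh(sqrt(2) x).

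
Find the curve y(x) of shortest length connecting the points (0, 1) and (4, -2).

Arc-length functional: J[y] = ∫ sqrt(1 + (y')^2) dx.
Lagrangian L = sqrt(1 + (y')^2) has no explicit y dependence, so ∂L/∂y = 0 and the Euler-Lagrange equation gives
    d/dx( y' / sqrt(1 + (y')^2) ) = 0  ⇒  y' / sqrt(1 + (y')^2) = const.
Hence y' is constant, so y(x) is affine.
Fitting the endpoints (0, 1) and (4, -2):
    slope m = ((-2) − 1) / (4 − 0) = -3/4,
    intercept c = 1 − m·0 = 1.
Extremal: y(x) = (-3/4) x + 1.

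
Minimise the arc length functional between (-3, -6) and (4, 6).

Arc-length functional: J[y] = ∫ sqrt(1 + (y')^2) dx.
Lagrangian L = sqrt(1 + (y')^2) has no explicit y dependence, so ∂L/∂y = 0 and the Euler-Lagrange equation gives
    d/dx( y' / sqrt(1 + (y')^2) ) = 0  ⇒  y' / sqrt(1 + (y')^2) = const.
Hence y' is constant, so y(x) is affine.
Fitting the endpoints (-3, -6) and (4, 6):
    slope m = (6 − (-6)) / (4 − (-3)) = 12/7,
    intercept c = (-6) − m·(-3) = -6/7.
Extremal: y(x) = (12/7) x - 6/7.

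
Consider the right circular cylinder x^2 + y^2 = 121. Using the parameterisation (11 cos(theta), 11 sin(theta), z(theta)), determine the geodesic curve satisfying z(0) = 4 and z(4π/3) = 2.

Parameterise the cylinder of radius R = 11 as
    r(θ) = (11 cos θ, 11 sin θ, z(θ)).
The arc-length element is
    ds = sqrt(121 + (dz/dθ)^2) dθ,
so the Lagrangian is L = sqrt(121 + z'^2).
L depends on z' only, not on z or θ, so ∂L/∂z = 0 and
    ∂L/∂z' = z' / sqrt(121 + z'^2).
The Euler-Lagrange equation gives
    d/dθ( z' / sqrt(121 + z'^2) ) = 0,
so z' is constant. Integrating once:
    z(θ) = a θ + b,
a helix on the cylinder (a straight line when the cylinder is unrolled). The constants a, b are determined by the endpoint conditions.
With endpoint conditions z(0) = 4 and z(4π/3) = 2: from z(0) = b we get b = 4, and a·4π/3 + 4 = 2 gives a = -3/(2π), so
    z(θ) = (-3/(2π)) θ + 4.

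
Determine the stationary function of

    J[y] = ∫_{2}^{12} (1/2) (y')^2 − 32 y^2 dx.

The Lagrangian is L = (1/2) (y')^2 − 32 y^2.
Compute ∂L/∂y = -64y, ∂L/∂y' = y'.
The Euler-Lagrange equation d/dx(∂L/∂y') − ∂L/∂y = 0 reduces to
    y'' + 64 y = 0.
Its general solution is
    y(x) = A sin(8x) + B cos(8x),
with A, B fixed by the endpoint conditions.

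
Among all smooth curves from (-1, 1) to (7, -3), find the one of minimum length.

Arc-length functional: J[y] = ∫ sqrt(1 + (y')^2) dx.
Lagrangian L = sqrt(1 + (y')^2) has no explicit y dependence, so ∂L/∂y = 0 and the Euler-Lagrange equation gives
    d/dx( y' / sqrt(1 + (y')^2) ) = 0  ⇒  y' / sqrt(1 + (y')^2) = const.
Hence y' is constant, so y(x) is affine.
Fitting the endpoints (-1, 1) and (7, -3):
    slope m = ((-3) − 1) / (7 − (-1)) = -1/2,
    intercept c = 1 − m·(-1) = 1/2.
Extremal: y(x) = (-1/2) x + 1/2.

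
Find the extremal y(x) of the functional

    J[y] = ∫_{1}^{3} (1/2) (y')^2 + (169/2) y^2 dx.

The Lagrangian is L = (1/2) (y')^2 + (169/2) y^2.
Compute ∂L/∂y = 169y, ∂L/∂y' = y'.
The Euler-Lagrange equation d/dx(∂L/∂y') − ∂L/∂y = 0 reduces to
    y'' − 169 y = 0.
Its general solution is
    y(x) = A e^(13x) + B e^(−13x),
with A, B fixed by the endpoint conditions.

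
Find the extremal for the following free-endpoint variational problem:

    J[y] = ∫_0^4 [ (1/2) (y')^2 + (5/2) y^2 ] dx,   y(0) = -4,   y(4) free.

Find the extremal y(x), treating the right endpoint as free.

The Lagrangian L = (1/2) (y')^2 + (5/2) y^2 gives
    ∂L/∂y = 5 y,   ∂L/∂y' = y'.
Euler-Lagrange: y'' − 5 y = 0.
With k = sqrt(5), the general solution is
    y(x) = A cosh(sqrt(5) x) + B sinh(sqrt(5) x).
Fixed left endpoint y(0) = -4 ⇒ A = -4.
The right endpoint x = 4 is free, so the natural (transversality) condition is ∂L/∂y' |_{x=4} = 0, i.e. y'(4) = 0.
Compute y'(x) = A k sinh(k x) + B k cosh(k x), so
    y'(4) = A k sinh(k·4) + B k cosh(k·4) = 0
    ⇒ B = −A tanh(k·4) = 4 tanh(sqrt(5)·4).
Therefore the extremal is
    y(x) = −4 cosh(sqrt(5) x) + 4 tanh(sqrt(5)·4) sinh(sqrt(5) x).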